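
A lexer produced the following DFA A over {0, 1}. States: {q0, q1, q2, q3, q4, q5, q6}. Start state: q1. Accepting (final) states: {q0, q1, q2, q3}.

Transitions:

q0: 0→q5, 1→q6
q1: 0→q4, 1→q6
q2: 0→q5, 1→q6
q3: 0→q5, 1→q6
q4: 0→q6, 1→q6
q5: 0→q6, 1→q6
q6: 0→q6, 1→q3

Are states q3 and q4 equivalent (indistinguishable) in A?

States {q0,q2} cannot be reached from the start state, so discard them.
Initial partition by acceptance: {q1,q3} | {q4,q5,q6}.
On input 1, block {q4,q5,q6} splits into {q4,q5} and {q6}.
The partition is now stable with 3 blocks: {q1,q3} | {q4,q5} | {q6}.
q3 and q4 end up in different blocks, so they are distinguishable. For instance, the string 'ε' is accepted from only q3.

No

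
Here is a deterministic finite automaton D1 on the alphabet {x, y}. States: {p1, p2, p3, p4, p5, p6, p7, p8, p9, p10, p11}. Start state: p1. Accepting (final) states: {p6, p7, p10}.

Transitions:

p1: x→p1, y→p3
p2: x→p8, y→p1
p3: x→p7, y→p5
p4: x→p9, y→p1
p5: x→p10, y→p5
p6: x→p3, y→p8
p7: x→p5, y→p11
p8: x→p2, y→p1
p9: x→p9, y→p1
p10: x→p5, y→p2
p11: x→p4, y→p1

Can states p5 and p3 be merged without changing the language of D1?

Yes

Reachable states from the start: {p1,p2,p3,p4,p5,p7,p8,p9,p10,p11}. Unreachable: {p6} — drop them.
Start with accepting vs non-accepting: {p7,p10} | {p1,p2,p3,p4,p5,p8,p9,p11}.
Refine {p1,p2,p3,p4,p5,p8,p9,p11} on symbol x: members go to different blocks, giving {p1,p2,p4,p8,p9,p11} and {p3,p5}.
Split {p1,p2,p4,p8,p9,p11} by δ(·,y) → {p2,p4,p8,p9,p11} and {p1}.
No further refinement is possible. Final partition (4 blocks): {p7,p10} | {p2,p4,p8,p9,p11} | {p3,p5} | {p1}.
p5 and p3 lie in the same block of the stable partition, so they are equivalent — no string distinguishes them.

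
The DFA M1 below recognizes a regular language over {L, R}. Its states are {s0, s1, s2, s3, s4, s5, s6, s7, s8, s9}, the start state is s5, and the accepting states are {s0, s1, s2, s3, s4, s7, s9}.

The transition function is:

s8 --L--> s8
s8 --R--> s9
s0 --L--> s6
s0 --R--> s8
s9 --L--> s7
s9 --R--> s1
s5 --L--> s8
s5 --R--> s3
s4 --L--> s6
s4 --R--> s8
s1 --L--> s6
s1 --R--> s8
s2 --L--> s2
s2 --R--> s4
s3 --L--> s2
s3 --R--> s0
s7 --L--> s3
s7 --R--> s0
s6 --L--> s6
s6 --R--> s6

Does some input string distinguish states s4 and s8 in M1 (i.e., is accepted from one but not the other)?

P0 = {s0,s1,s2,s3,s4,s7,s9} | {s5,s6,s8}.
On input L, block {s0,s1,s2,s3,s4,s7,s9} splits into {s2,s3,s7,s9} and {s0,s1,s4}.
Split {s5,s6,s8} by δ(·,R) → {s5,s8} and {s6}.
The partition is now stable with 4 blocks: {s2,s3,s7,s9} | {s5,s8} | {s0,s1,s4} | {s6}.
s4 and s8 end up in different blocks, so they are distinguishable. For instance, the string 'ε' is accepted from only s4.

Yes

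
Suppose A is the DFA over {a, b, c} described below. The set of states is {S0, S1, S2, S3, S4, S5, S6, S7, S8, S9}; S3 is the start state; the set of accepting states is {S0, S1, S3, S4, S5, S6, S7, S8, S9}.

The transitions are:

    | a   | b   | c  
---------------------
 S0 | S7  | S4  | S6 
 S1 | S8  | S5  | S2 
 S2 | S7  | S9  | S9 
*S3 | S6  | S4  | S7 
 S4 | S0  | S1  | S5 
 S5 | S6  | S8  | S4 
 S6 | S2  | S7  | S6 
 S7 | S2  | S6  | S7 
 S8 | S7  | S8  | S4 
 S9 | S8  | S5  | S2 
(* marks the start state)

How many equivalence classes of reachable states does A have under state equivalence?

Start with accepting vs non-accepting: {S0,S1,S3,S4,S5,S6,S7,S8,S9} | {S2}.
Split {S0,S1,S3,S4,S5,S6,S7,S8,S9} by δ(·,a) → {S0,S1,S3,S4,S5,S8,S9} and {S6,S7}.
Refine {S0,S1,S3,S4,S5,S8,S9} on symbol a: members go to different blocks, giving {S0,S3,S5,S8} and {S1,S4,S9}.
On input b, block {S0,S3,S5,S8} splits into {S0,S3} and {S5,S8}.
On input a, block {S1,S4,S9} splits into {S1,S9} and {S4}.
No further refinement is possible. Final partition (6 blocks): {S0,S3} | {S2} | {S6,S7} | {S1,S9} | {S5,S8} | {S4}.

6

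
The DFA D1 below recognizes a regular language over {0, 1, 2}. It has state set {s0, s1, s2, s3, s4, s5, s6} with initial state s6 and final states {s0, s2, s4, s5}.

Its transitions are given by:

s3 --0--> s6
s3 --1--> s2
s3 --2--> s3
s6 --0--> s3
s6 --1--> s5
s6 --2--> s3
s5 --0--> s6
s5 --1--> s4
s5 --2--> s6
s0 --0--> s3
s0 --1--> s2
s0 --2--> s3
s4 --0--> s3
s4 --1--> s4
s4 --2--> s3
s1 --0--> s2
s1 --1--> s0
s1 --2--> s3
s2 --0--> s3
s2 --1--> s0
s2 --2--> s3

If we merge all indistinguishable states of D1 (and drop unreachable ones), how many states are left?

Reachable states from the start: {s0,s2,s3,s4,s5,s6}. Unreachable: {s1} — drop them.
Start with accepting vs non-accepting: {s0,s2,s4,s5} | {s3,s6}.
The partition is now stable with 2 blocks: {s0,s2,s4,s5} | {s3,s6}.

2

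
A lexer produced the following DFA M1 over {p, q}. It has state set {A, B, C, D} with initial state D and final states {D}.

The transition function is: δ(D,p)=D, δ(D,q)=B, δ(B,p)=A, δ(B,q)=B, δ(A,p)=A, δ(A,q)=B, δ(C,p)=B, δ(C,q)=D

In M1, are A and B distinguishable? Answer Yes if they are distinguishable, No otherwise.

States {C} cannot be reached from the start state, so discard them.
Initial partition by acceptance: {D} | {A,B}.
The partition is now stable with 2 blocks: {D} | {A,B}.
A and B lie in the same block of the stable partition, so they are equivalent — no string distinguishes them.

No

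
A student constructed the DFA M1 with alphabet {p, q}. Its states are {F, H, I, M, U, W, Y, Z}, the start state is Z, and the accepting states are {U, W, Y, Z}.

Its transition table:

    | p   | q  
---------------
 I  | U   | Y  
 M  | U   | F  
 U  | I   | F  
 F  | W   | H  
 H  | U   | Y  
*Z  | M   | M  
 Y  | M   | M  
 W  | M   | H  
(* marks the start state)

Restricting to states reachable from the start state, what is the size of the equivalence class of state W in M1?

1

P0 = {U,W,Y,Z} | {F,H,I,M}.
Split {F,H,I,M} by δ(·,q) → {H,I} and {F,M}.
Refine {U,W,Y,Z} on symbol p: members go to different blocks, giving {W,Y,Z} and {U}.
Split {W,Y,Z} by δ(·,q) → {Y,Z} and {W}.
Refine {F,M} on symbol p: members go to different blocks, giving {M} and {F}.
No further refinement is possible. Final partition (6 blocks): {Y,Z} | {H,I} | {M} | {U} | {W} | {F}.
State W belongs to the block {W}, which has 1 states.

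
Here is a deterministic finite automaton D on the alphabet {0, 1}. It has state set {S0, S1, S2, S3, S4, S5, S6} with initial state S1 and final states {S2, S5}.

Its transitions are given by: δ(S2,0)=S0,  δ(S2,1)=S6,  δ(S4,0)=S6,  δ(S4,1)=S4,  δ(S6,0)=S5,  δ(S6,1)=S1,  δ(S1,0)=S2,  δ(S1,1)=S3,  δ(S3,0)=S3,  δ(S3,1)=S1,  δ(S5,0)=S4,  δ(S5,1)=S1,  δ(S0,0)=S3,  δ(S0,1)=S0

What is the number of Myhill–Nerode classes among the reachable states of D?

All states are reachable from the start state.
P0 = {S2,S5} | {S0,S1,S3,S4,S6}.
Refine {S0,S1,S3,S4,S6} on symbol 0: members go to different blocks, giving {S0,S3,S4} and {S1,S6}.
Refine {S0,S3,S4} on symbol 0: members go to different blocks, giving {S0,S3} and {S4}.
On input 0, block {S2,S5} splits into {S2} and {S5}.
Split {S0,S3} by δ(·,1) → {S0} and {S3}.
On input 0, block {S1,S6} splits into {S1} and {S6}.
Stable partition: {S2} | {S0} | {S1} | {S4} | {S5} | {S3} | {S6} — 7 equivalence classes.

7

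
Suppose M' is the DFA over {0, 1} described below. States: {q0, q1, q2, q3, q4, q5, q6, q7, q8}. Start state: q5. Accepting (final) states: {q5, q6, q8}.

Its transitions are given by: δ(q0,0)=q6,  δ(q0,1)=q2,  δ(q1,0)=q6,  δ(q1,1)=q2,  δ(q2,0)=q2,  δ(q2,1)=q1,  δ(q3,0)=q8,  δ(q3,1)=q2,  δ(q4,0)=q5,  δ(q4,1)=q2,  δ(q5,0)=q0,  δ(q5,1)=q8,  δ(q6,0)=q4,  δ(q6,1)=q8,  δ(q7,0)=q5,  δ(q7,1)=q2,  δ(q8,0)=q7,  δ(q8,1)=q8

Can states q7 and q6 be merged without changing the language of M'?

States {q3} cannot be reached from the start state, so discard them.
Initial partition by acceptance: {q5,q6,q8} | {q0,q1,q2,q4,q7}.
On input 0, block {q0,q1,q2,q4,q7} splits into {q0,q1,q4,q7} and {q2}.
The partition is now stable with 3 blocks: {q5,q6,q8} | {q0,q1,q4,q7} | {q2}.
q7 and q6 end up in different blocks, so they are distinguishable. For instance, the string 'ε' is accepted from only q6.

No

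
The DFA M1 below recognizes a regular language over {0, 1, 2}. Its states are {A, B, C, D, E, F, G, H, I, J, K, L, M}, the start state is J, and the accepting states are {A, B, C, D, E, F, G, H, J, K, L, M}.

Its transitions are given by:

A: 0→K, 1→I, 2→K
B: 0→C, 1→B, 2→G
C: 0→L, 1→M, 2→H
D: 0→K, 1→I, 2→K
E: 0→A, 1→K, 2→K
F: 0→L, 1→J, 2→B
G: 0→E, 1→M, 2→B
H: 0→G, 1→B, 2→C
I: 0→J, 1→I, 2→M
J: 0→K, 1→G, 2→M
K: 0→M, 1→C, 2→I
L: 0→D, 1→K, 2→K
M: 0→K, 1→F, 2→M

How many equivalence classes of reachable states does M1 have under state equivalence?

Initial partition by acceptance: {A,B,C,D,E,F,G,H,J,K,L,M} | {I}.
Split {A,B,C,D,E,F,G,H,J,K,L,M} by δ(·,1) → {B,C,E,F,G,H,J,K,L,M} and {A,D}.
Refine {B,C,E,F,G,H,J,K,L,M} on symbol 0: members go to different blocks, giving {B,C,F,G,H,J,K,M} and {E,L}.
On input 0, block {B,C,F,G,H,J,K,M} splits into {B,H,J,K,M} and {C,F,G}.
Refine {B,H,J,K,M} on symbol 0: members go to different blocks, giving {J,K,M} and {B,H}.
Split {J,K,M} by δ(·,2) → {J,M} and {K}.
The partition is now stable with 7 blocks: {J,M} | {I} | {A,D} | {E,L} | {C,F,G} | {B,H} | {K}.

7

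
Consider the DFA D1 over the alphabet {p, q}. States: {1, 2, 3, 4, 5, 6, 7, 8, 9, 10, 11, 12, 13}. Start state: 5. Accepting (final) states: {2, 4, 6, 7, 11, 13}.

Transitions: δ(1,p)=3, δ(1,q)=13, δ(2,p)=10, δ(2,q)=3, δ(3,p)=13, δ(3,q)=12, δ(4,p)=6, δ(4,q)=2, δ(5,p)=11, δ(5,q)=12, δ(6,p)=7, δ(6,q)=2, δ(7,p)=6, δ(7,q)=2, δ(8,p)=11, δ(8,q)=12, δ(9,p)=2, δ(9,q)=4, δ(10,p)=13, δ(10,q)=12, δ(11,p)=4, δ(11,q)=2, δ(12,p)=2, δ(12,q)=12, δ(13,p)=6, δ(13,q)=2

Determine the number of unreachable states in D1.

No path from 5 leads to 1, 8, 9; the other 10 states are all reachable.

3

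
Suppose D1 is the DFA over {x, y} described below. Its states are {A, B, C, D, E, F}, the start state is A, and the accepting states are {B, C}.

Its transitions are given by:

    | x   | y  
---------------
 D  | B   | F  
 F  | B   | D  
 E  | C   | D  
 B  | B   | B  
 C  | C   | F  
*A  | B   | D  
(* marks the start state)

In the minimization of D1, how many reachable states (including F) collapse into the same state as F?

Reachable states from the start: {A,B,D,F}. Unreachable: {C,E} — drop them.
Start with accepting vs non-accepting: {B} | {A,D,F}.
No further refinement is possible. Final partition (2 blocks): {B} | {A,D,F}.
State F belongs to the block {A,D,F}, which has 3 states.

3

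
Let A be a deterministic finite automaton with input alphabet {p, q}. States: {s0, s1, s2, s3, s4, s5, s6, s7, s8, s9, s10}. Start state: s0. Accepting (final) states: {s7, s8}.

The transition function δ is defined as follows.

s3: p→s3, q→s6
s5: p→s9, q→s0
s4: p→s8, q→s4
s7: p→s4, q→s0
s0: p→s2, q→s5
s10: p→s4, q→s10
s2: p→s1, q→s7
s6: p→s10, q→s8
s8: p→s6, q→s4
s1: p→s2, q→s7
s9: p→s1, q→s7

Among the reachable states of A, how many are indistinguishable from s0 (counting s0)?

2

States {s3} cannot be reached from the start state, so discard them.
Start with accepting vs non-accepting: {s7,s8} | {s0,s1,s2,s4,s5,s6,s9,s10}.
Refine {s0,s1,s2,s4,s5,s6,s9,s10} on symbol p: members go to different blocks, giving {s0,s1,s2,s5,s6,s9,s10} and {s4}.
Split {s7,s8} by δ(·,p) → {s7} and {s8}.
Split {s0,s1,s2,s5,s6,s9,s10} by δ(·,p) → {s0,s1,s2,s5,s6,s9} and {s10}.
Refine {s0,s1,s2,s5,s6,s9} on symbol p: members go to different blocks, giving {s0,s1,s2,s5,s9} and {s6}.
On input q, block {s0,s1,s2,s5,s9} splits into {s1,s2,s9} and {s0,s5}.
The partition is now stable with 7 blocks: {s7} | {s1,s2,s9} | {s4} | {s8} | {s10} | {s6} | {s0,s5}.
The equivalence class containing s0 is {s0,s5}, of size 2.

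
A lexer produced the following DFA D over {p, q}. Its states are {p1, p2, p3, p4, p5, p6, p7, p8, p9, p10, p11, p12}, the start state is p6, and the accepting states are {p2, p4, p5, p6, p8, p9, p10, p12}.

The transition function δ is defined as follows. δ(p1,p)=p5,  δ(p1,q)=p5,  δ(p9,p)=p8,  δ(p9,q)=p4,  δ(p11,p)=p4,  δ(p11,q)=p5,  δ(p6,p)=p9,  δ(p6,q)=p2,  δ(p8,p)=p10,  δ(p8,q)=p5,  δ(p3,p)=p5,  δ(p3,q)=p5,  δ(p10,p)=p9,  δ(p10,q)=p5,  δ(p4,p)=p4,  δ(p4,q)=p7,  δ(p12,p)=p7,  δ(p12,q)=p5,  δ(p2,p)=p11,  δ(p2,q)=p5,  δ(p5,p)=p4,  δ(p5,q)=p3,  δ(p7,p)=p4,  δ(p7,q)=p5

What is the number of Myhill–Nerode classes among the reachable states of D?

5

States {p1,p12} cannot be reached from the start state, so discard them.
Initial partition by acceptance: {p2,p4,p5,p6,p8,p9,p10} | {p3,p7,p11}.
Refine {p2,p4,p5,p6,p8,p9,p10} on symbol p: members go to different blocks, giving {p4,p5,p6,p8,p9,p10} and {p2}.
Split {p4,p5,p6,p8,p9,p10} by δ(·,q) → {p8,p9,p10} and {p4,p5} and {p6}.
No further refinement is possible. Final partition (5 blocks): {p8,p9,p10} | {p3,p7,p11} | {p2} | {p4,p5} | {p6}.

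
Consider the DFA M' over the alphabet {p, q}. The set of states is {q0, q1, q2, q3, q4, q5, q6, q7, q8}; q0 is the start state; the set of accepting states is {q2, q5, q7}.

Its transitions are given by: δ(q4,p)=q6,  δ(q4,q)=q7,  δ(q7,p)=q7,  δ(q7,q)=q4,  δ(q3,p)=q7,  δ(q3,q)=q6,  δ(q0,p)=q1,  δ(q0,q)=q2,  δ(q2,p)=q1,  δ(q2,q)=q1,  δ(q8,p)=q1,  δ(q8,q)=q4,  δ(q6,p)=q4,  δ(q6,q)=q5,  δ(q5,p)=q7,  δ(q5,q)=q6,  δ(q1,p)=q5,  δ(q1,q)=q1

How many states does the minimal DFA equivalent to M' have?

States {q3,q8} cannot be reached from the start state, so discard them.
Start with accepting vs non-accepting: {q2,q5,q7} | {q0,q1,q4,q6}.
Split {q2,q5,q7} by δ(·,p) → {q5,q7} and {q2}.
On input p, block {q0,q1,q4,q6} splits into {q0,q4,q6} and {q1}.
On input p, block {q0,q4,q6} splits into {q4,q6} and {q0}.
The partition is now stable with 5 blocks: {q5,q7} | {q4,q6} | {q2} | {q1} | {q0}.

5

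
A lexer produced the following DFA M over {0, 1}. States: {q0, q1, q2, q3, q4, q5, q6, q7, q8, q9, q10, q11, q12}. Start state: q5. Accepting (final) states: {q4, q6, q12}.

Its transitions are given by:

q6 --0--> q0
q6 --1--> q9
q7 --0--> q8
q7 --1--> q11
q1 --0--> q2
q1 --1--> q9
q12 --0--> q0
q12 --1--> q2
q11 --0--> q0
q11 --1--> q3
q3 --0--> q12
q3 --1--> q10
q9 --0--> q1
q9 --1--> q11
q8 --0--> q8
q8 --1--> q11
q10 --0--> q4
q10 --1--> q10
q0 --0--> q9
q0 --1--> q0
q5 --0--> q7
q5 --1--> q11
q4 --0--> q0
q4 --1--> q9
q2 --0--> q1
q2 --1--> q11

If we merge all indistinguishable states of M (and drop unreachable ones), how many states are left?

7

States {q6} cannot be reached from the start state, so discard them.
P0 = {q4,q12} | {q0,q1,q2,q3,q5,q7,q8,q9,q10,q11}.
Refine {q0,q1,q2,q3,q5,q7,q8,q9,q10,q11} on symbol 0: members go to different blocks, giving {q0,q1,q2,q5,q7,q8,q9,q11} and {q3,q10}.
Refine {q0,q1,q2,q5,q7,q8,q9,q11} on symbol 1: members go to different blocks, giving {q0,q1,q2,q5,q7,q8,q9} and {q11}.
On input 1, block {q0,q1,q2,q5,q7,q8,q9} splits into {q2,q5,q7,q8,q9} and {q0,q1}.
Refine {q2,q5,q7,q8,q9} on symbol 0: members go to different blocks, giving {q5,q7,q8} and {q2,q9}.
Split {q0,q1} by δ(·,1) → {q0} and {q1}.
No further refinement is possible. Final partition (7 blocks): {q4,q12} | {q5,q7,q8} | {q3,q10} | {q11} | {q0} | {q2,q9} | {q1}.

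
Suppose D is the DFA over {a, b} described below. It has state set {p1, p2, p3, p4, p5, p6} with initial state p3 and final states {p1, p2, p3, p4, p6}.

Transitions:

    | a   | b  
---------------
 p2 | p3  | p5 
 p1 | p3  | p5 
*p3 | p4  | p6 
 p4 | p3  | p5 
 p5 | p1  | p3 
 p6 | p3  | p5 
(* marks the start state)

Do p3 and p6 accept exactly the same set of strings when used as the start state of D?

States {p2} cannot be reached from the start state, so discard them.
P0 = {p1,p3,p4,p6} | {p5}.
On input b, block {p1,p3,p4,p6} splits into {p1,p4,p6} and {p3}.
The partition is now stable with 3 blocks: {p1,p4,p6} | {p5} | {p3}.
p3 and p6 end up in different blocks, so they are distinguishable. For instance, the string 'b' is accepted from only p3.

No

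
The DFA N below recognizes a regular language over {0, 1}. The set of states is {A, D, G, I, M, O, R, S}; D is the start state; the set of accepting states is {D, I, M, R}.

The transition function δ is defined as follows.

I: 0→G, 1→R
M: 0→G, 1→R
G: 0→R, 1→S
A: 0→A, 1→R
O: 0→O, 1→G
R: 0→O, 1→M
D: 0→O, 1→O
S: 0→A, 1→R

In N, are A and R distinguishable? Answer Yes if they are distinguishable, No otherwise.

First remove the unreachable states {I}; 7 states remain.
Start with accepting vs non-accepting: {D,M,R} | {A,G,O,S}.
Split {D,M,R} by δ(·,1) → {M,R} and {D}.
Refine {A,G,O,S} on symbol 0: members go to different blocks, giving {A,O,S} and {G}.
Refine {M,R} on symbol 0: members go to different blocks, giving {R} and {M}.
Split {A,O,S} by δ(·,1) → {A,S} and {O}.
No further refinement is possible. Final partition (6 blocks): {R} | {A,S} | {D} | {G} | {M} | {O}.
A and R end up in different blocks, so they are distinguishable. For instance, the string 'ε' is accepted from only R.

Yes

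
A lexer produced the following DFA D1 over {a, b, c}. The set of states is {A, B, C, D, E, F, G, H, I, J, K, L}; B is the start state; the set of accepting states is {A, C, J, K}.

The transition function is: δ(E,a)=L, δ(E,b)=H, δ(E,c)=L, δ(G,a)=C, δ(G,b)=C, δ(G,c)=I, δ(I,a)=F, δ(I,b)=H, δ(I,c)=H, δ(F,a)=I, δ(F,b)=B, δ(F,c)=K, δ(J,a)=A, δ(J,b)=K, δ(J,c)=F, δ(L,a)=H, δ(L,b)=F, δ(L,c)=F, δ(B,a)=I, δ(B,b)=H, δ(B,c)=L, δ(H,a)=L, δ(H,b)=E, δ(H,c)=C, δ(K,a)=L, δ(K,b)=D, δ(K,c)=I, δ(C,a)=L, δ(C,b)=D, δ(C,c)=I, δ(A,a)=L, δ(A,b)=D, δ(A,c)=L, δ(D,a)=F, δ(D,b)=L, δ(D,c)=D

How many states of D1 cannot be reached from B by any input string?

BFS from B reaches {B, C, D, E, F, H, I, K, L}; the 3 state(s) A, G, J are never visited.

3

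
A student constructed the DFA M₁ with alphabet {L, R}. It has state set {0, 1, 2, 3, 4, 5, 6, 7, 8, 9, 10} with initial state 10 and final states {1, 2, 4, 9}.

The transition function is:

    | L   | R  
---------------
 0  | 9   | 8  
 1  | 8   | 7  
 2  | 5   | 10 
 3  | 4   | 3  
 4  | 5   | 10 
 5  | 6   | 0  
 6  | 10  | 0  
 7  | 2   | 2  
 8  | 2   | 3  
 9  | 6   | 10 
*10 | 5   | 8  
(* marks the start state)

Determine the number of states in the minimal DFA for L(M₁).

3

First remove the unreachable states {1,7}; 9 states remain.
Initial partition by acceptance: {2,4,9} | {0,3,5,6,8,10}.
Split {0,3,5,6,8,10} by δ(·,L) → {0,3,8} and {5,6,10}.
The partition is now stable with 3 blocks: {2,4,9} | {0,3,8} | {5,6,10}.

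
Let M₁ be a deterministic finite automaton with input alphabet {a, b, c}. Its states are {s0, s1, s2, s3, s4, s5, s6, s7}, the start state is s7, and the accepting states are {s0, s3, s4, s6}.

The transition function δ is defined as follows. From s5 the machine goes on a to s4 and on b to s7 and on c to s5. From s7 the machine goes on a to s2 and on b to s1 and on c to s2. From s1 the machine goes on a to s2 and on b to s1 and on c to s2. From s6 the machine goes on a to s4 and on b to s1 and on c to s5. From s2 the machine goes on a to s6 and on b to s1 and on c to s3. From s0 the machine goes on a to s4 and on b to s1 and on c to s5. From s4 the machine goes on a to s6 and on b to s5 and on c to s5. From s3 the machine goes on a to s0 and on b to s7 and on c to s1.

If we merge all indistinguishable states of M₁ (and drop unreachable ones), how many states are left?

6

Initial partition by acceptance: {s0,s3,s4,s6} | {s1,s2,s5,s7}.
Refine {s1,s2,s5,s7} on symbol a: members go to different blocks, giving {s1,s7} and {s2,s5}.
On input b, block {s0,s3,s4,s6} splits into {s0,s3,s6} and {s4}.
Refine {s0,s3,s6} on symbol a: members go to different blocks, giving {s0,s6} and {s3}.
Split {s2,s5} by δ(·,a) → {s2} and {s5}.
No further refinement is possible. Final partition (6 blocks): {s0,s6} | {s1,s7} | {s2} | {s4} | {s3} | {s5}.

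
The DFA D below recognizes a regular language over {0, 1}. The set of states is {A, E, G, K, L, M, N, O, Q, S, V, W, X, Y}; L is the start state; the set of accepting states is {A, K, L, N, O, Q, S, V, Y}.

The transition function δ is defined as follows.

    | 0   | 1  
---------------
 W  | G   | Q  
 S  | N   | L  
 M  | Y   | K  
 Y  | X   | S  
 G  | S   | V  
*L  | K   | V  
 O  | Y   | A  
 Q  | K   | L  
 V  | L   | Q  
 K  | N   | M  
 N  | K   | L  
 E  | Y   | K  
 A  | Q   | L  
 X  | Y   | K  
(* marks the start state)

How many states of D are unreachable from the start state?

BFS from L reaches {K, L, M, N, Q, S, V, X, Y}; the 5 state(s) A, E, G, O, W are never visited.

5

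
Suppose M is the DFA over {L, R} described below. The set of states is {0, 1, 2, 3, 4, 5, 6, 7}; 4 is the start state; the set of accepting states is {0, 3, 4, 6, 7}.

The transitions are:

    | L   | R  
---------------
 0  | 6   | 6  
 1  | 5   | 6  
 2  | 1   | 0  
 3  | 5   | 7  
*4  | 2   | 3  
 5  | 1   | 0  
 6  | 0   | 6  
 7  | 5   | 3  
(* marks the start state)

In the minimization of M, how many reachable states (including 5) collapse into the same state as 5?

3

P0 = {0,3,4,6,7} | {1,2,5}.
Split {0,3,4,6,7} by δ(·,L) → {3,4,7} and {0,6}.
No further refinement is possible. Final partition (3 blocks): {3,4,7} | {1,2,5} | {0,6}.
The equivalence class containing 5 is {1,2,5}, of size 3.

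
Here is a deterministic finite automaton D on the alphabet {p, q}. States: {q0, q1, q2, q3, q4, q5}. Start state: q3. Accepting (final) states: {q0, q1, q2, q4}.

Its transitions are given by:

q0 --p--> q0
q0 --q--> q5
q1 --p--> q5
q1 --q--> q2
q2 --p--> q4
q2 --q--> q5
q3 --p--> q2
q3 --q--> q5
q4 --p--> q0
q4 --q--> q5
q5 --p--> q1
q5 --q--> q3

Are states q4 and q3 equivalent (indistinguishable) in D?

All states are reachable from the start state.
Start with accepting vs non-accepting: {q0,q1,q2,q4} | {q3,q5}.
On input p, block {q0,q1,q2,q4} splits into {q0,q2,q4} and {q1}.
On input p, block {q3,q5} splits into {q3} and {q5}.
The partition is now stable with 4 blocks: {q0,q2,q4} | {q3} | {q1} | {q5}.
q4 and q3 end up in different blocks, so they are distinguishable. For instance, the string 'ε' is accepted from only q4.

No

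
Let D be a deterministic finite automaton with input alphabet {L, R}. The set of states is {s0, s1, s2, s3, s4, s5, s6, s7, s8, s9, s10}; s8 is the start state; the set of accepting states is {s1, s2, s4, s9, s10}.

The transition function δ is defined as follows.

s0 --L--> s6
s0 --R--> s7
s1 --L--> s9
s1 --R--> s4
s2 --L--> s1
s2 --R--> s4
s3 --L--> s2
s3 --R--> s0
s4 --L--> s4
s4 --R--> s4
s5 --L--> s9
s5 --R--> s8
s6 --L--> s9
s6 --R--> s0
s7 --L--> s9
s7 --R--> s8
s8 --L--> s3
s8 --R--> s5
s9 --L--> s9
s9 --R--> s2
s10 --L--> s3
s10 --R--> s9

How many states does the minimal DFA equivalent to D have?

3

Reachable states from the start: {s0,s1,s2,s3,s4,s5,s6,s7,s8,s9}. Unreachable: {s10} — drop them.
Initial partition by acceptance: {s1,s2,s4,s9} | {s0,s3,s5,s6,s7,s8}.
On input L, block {s0,s3,s5,s6,s7,s8} splits into {s3,s5,s6,s7} and {s0,s8}.
The partition is now stable with 3 blocks: {s1,s2,s4,s9} | {s3,s5,s6,s7} | {s0,s8}.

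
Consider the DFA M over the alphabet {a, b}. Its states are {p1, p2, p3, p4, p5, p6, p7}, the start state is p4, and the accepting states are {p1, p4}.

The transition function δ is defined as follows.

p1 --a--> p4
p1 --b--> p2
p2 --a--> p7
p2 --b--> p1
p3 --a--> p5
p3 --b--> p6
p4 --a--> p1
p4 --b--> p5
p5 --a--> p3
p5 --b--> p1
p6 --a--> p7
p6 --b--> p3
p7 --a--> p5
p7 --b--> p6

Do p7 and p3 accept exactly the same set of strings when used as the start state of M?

Yes

Every state is reachable, so we keep all 7.
P0 = {p1,p4} | {p2,p3,p5,p6,p7}.
Split {p2,p3,p5,p6,p7} by δ(·,b) → {p3,p6,p7} and {p2,p5}.
Refine {p3,p6,p7} on symbol a: members go to different blocks, giving {p3,p7} and {p6}.
No further refinement is possible. Final partition (4 blocks): {p1,p4} | {p3,p7} | {p2,p5} | {p6}.
p7 and p3 lie in the same block of the stable partition, so they are equivalent — no string distinguishes them.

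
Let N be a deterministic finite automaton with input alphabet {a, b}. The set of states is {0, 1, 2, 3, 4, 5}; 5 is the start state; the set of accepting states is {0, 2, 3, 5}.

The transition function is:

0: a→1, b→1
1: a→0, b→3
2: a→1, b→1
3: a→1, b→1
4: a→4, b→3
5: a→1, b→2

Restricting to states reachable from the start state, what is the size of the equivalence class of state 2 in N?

3

First remove the unreachable states {4}; 5 states remain.
Start with accepting vs non-accepting: {0,2,3,5} | {1}.
On input b, block {0,2,3,5} splits into {0,2,3} and {5}.
No further refinement is possible. Final partition (3 blocks): {0,2,3} | {1} | {5}.
The equivalence class containing 2 is {0,2,3}, of size 3.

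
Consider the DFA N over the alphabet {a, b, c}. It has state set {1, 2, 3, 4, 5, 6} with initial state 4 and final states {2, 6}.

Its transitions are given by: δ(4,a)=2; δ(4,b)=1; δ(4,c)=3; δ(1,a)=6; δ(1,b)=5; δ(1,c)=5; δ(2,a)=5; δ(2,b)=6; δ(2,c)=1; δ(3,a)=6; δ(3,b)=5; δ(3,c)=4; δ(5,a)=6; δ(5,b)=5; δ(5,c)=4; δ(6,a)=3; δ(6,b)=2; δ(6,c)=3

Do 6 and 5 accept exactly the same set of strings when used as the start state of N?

P0 = {2,6} | {1,3,4,5}.
Stable partition: {2,6} | {1,3,4,5} — 2 equivalence classes.
6 and 5 end up in different blocks, so they are distinguishable. For instance, the string 'ε' is accepted from only 6.

No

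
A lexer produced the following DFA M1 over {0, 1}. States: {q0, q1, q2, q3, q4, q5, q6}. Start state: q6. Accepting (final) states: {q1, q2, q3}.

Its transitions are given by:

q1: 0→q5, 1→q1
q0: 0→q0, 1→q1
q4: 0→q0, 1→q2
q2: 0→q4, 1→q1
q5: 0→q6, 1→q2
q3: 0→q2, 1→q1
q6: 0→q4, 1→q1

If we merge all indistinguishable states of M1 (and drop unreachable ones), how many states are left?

2

States {q3} cannot be reached from the start state, so discard them.
Initial partition by acceptance: {q1,q2} | {q0,q4,q5,q6}.
No further refinement is possible. Final partition (2 blocks): {q1,q2} | {q0,q4,q5,q6}.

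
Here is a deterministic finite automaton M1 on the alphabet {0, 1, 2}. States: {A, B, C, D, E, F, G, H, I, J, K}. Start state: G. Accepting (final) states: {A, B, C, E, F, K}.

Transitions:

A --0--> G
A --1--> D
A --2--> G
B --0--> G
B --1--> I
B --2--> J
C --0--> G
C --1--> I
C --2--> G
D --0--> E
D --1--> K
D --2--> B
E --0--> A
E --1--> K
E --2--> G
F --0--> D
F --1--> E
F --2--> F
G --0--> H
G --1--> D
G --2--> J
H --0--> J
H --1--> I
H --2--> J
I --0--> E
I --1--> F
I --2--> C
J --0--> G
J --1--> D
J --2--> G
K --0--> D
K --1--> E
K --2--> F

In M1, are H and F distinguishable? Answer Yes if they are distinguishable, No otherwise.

All states are reachable from the start state.
P0 = {A,B,C,E,F,K} | {D,G,H,I,J}.
On input 0, block {A,B,C,E,F,K} splits into {A,B,C,F,K} and {E}.
On input 1, block {A,B,C,F,K} splits into {A,B,C} and {F,K}.
On input 0, block {D,G,H,I,J} splits into {G,H,J} and {D,I}.
No further refinement is possible. Final partition (5 blocks): {A,B,C} | {G,H,J} | {E} | {F,K} | {D,I}.
H and F end up in different blocks, so they are distinguishable. For instance, the string 'ε' is accepted from only F.

Yes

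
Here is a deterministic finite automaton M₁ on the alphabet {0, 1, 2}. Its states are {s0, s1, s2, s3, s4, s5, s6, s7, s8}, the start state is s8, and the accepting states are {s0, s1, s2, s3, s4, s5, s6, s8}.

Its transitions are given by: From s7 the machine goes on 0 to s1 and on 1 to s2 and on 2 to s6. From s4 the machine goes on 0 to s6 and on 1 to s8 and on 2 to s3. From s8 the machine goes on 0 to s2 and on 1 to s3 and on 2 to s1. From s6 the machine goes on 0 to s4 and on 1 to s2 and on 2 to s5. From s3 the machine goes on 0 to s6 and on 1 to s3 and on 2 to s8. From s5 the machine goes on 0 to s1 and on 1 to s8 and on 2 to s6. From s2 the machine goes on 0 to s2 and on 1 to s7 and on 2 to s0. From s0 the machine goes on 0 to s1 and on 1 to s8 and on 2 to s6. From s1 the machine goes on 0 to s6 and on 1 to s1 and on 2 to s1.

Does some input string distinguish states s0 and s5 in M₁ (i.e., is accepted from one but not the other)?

Initial partition by acceptance: {s0,s1,s2,s3,s4,s5,s6,s8} | {s7}.
Split {s0,s1,s2,s3,s4,s5,s6,s8} by δ(·,1) → {s0,s1,s3,s4,s5,s6,s8} and {s2}.
On input 0, block {s0,s1,s3,s4,s5,s6,s8} splits into {s0,s1,s3,s4,s5,s6} and {s8}.
On input 1, block {s0,s1,s3,s4,s5,s6} splits into {s0,s4,s5} and {s1,s3} and {s6}.
Split {s0,s4,s5} by δ(·,0) → {s0,s5} and {s4}.
On input 2, block {s1,s3} splits into {s1} and {s3}.
No further refinement is possible. Final partition (8 blocks): {s0,s5} | {s7} | {s2} | {s8} | {s1} | {s6} | {s4} | {s3}.
s0 and s5 lie in the same block of the stable partition, so they are equivalent — no string distinguishes them.

No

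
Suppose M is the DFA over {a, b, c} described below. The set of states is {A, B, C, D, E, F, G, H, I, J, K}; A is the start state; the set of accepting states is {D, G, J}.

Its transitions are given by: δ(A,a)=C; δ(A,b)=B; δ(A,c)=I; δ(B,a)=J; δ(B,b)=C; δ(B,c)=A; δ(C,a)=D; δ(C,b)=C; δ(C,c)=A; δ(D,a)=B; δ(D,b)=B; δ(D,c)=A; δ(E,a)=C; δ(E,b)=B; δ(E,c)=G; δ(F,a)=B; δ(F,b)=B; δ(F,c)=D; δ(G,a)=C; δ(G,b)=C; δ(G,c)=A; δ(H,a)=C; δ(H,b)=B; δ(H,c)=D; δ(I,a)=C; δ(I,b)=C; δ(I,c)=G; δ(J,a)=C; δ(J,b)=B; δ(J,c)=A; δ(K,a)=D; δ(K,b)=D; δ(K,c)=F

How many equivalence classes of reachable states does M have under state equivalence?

States {E,F,H,K} cannot be reached from the start state, so discard them.
Start with accepting vs non-accepting: {D,G,J} | {A,B,C,I}.
Split {A,B,C,I} by δ(·,a) → {A,I} and {B,C}.
Split {A,I} by δ(·,c) → {A} and {I}.
The partition is now stable with 4 blocks: {D,G,J} | {A} | {B,C} | {I}.

4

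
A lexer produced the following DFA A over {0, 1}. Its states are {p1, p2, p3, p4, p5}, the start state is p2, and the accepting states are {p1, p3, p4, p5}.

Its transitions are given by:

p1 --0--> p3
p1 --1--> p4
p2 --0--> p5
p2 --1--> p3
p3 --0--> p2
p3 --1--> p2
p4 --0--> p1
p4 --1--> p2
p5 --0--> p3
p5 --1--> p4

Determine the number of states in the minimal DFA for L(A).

4

Every state is reachable, so we keep all 5.
P0 = {p1,p3,p4,p5} | {p2}.
Refine {p1,p3,p4,p5} on symbol 0: members go to different blocks, giving {p1,p4,p5} and {p3}.
On input 0, block {p1,p4,p5} splits into {p1,p5} and {p4}.
No further refinement is possible. Final partition (4 blocks): {p1,p5} | {p2} | {p3} | {p4}.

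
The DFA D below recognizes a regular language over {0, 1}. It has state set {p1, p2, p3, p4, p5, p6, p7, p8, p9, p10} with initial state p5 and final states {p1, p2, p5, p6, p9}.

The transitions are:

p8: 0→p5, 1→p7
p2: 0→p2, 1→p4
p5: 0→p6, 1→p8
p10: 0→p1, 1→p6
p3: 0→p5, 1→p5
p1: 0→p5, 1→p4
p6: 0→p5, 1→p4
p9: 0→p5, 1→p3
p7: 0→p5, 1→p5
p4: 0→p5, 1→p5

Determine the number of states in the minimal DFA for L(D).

4

Reachable states from the start: {p4,p5,p6,p7,p8}. Unreachable: {p1,p2,p3,p9,p10} — drop them.
Initial partition by acceptance: {p5,p6} | {p4,p7,p8}.
Split {p4,p7,p8} by δ(·,1) → {p4,p7} and {p8}.
Refine {p5,p6} on symbol 1: members go to different blocks, giving {p5} and {p6}.
Stable partition: {p5} | {p4,p7} | {p8} | {p6} — 4 equivalence classes.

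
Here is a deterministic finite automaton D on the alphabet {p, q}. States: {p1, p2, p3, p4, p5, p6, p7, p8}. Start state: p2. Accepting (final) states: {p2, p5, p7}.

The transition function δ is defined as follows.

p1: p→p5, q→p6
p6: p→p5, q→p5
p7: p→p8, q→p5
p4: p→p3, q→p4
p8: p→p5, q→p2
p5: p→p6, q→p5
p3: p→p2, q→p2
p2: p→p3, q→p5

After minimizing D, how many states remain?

Reachable states from the start: {p2,p3,p5,p6}. Unreachable: {p1,p4,p7,p8} — drop them.
Initial partition by acceptance: {p2,p5} | {p3,p6}.
No further refinement is possible. Final partition (2 blocks): {p2,p5} | {p3,p6}.

2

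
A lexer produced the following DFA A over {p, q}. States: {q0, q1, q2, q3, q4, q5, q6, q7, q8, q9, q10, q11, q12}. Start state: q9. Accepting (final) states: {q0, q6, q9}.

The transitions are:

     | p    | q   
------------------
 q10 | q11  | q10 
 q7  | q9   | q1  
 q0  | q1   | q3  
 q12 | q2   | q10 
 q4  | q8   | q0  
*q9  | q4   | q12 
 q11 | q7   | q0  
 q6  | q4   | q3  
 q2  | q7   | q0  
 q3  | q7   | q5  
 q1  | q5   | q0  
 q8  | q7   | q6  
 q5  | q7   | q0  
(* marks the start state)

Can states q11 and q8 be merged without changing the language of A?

Yes

All states are reachable from the start state.
Initial partition by acceptance: {q0,q6,q9} | {q1,q2,q3,q4,q5,q7,q8,q10,q11,q12}.
On input p, block {q1,q2,q3,q4,q5,q7,q8,q10,q11,q12} splits into {q1,q2,q3,q4,q5,q8,q10,q11,q12} and {q7}.
Refine {q1,q2,q3,q4,q5,q8,q10,q11,q12} on symbol p: members go to different blocks, giving {q2,q3,q5,q8,q11} and {q1,q4,q10,q12}.
On input q, block {q0,q6,q9} splits into {q0,q6} and {q9}.
Refine {q2,q3,q5,q8,q11} on symbol q: members go to different blocks, giving {q2,q5,q8,q11} and {q3}.
Refine {q1,q4,q10,q12} on symbol q: members go to different blocks, giving {q1,q4} and {q10,q12}.
Stable partition: {q0,q6} | {q2,q5,q8,q11} | {q7} | {q1,q4} | {q9} | {q3} | {q10,q12} — 7 equivalence classes.
q11 and q8 lie in the same block of the stable partition, so they are equivalent — no string distinguishes them.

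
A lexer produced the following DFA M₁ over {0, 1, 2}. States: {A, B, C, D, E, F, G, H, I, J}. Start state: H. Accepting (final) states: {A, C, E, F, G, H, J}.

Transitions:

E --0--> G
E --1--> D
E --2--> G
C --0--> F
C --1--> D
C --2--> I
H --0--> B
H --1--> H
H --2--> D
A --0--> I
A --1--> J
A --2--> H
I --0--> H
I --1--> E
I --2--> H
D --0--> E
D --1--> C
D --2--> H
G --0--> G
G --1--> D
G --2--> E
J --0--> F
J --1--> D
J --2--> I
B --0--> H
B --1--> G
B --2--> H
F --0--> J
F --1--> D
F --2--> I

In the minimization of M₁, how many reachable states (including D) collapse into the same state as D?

1

First remove the unreachable states {A}; 9 states remain.
P0 = {C,E,F,G,H,J} | {B,D,I}.
Split {C,E,F,G,H,J} by δ(·,0) → {C,E,F,G,J} and {H}.
Split {C,E,F,G,J} by δ(·,2) → {C,F,J} and {E,G}.
Refine {B,D,I} on symbol 0: members go to different blocks, giving {B,I} and {D}.
No further refinement is possible. Final partition (5 blocks): {C,F,J} | {B,I} | {H} | {E,G} | {D}.
The equivalence class containing D is {D}, of size 1.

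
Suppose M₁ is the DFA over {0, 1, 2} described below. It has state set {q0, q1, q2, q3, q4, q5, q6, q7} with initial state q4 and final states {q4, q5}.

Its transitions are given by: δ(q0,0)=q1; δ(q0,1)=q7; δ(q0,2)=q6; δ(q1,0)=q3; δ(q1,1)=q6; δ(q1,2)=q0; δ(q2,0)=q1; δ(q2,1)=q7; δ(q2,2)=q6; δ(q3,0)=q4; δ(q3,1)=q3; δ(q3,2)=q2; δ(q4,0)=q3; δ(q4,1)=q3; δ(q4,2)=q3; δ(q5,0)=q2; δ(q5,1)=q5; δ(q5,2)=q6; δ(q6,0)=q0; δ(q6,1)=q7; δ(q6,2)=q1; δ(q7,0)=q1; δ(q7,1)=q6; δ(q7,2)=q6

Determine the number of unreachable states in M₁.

1

BFS from q4 reaches {q0, q1, q2, q3, q4, q6, q7}; the 1 state(s) q5 are never visited.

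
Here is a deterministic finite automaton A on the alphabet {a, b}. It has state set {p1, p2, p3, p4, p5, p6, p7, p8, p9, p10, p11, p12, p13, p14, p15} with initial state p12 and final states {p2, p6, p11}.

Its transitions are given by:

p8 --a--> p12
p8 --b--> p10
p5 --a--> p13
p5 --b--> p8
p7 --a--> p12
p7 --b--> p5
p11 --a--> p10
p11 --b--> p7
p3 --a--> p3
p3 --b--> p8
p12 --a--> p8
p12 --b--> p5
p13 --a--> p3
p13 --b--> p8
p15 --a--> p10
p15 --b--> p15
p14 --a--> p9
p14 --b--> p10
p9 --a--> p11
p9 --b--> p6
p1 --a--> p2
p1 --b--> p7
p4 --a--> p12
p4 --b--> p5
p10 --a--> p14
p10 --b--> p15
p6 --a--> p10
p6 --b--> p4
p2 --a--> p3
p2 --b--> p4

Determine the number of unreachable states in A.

2

Starting at p12 and following transitions, the reachable set is {p3, p4, p5, p6, p7, p8, p9, p10, p11, p12, p13, p14, p15}. That leaves p1, p2 unreachable — 2 in total.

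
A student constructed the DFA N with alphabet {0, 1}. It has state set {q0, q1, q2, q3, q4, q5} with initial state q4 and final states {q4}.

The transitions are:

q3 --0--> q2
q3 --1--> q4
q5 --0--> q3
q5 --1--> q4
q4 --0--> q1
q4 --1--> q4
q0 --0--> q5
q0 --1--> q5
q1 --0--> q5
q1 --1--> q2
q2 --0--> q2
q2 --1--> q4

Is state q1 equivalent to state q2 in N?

No

Reachable states from the start: {q1,q2,q3,q4,q5}. Unreachable: {q0} — drop them.
P0 = {q4} | {q1,q2,q3,q5}.
On input 1, block {q1,q2,q3,q5} splits into {q2,q3,q5} and {q1}.
No further refinement is possible. Final partition (3 blocks): {q4} | {q2,q3,q5} | {q1}.
q1 and q2 end up in different blocks, so they are distinguishable. For instance, the string '1' is accepted from only q2.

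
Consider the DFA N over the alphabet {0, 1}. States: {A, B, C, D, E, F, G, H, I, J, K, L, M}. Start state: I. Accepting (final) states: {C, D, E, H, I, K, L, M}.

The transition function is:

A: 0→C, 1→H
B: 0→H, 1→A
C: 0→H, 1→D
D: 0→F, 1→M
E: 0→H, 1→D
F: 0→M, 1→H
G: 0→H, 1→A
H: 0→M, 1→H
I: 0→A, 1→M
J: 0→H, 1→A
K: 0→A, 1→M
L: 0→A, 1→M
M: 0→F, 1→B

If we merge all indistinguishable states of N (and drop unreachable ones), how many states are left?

First remove the unreachable states {E,G,J,K,L}; 8 states remain.
Initial partition by acceptance: {C,D,H,I,M} | {A,B,F}.
Refine {C,D,H,I,M} on symbol 0: members go to different blocks, giving {D,I,M} and {C,H}.
Refine {D,I,M} on symbol 1: members go to different blocks, giving {D,I} and {M}.
Split {A,B,F} by δ(·,0) → {A,B} and {F}.
Refine {D,I} on symbol 0: members go to different blocks, giving {D} and {I}.
Split {A,B} by δ(·,1) → {A} and {B}.
Split {C,H} by δ(·,0) → {C} and {H}.
The partition is now stable with 8 blocks: {D} | {A} | {C} | {M} | {F} | {I} | {B} | {H}.

8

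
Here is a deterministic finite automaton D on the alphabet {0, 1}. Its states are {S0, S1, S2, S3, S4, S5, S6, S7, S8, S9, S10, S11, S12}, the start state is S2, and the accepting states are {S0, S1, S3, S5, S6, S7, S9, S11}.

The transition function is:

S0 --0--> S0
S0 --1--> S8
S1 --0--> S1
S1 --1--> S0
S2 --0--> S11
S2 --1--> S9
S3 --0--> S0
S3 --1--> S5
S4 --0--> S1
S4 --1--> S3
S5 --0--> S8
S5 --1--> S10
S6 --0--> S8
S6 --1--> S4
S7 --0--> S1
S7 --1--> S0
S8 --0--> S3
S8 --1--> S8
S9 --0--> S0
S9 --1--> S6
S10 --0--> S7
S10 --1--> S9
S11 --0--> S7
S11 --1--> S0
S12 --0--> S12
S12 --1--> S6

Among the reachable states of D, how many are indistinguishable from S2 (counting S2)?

Reachable states from the start: {S0,S1,S2,S3,S4,S5,S6,S7,S8,S9,S10,S11}. Unreachable: {S12} — drop them.
P0 = {S0,S1,S3,S5,S6,S7,S9,S11} | {S2,S4,S8,S10}.
Refine {S0,S1,S3,S5,S6,S7,S9,S11} on symbol 0: members go to different blocks, giving {S0,S1,S3,S7,S9,S11} and {S5,S6}.
Split {S0,S1,S3,S7,S9,S11} by δ(·,1) → {S1,S7,S11} and {S3,S9} and {S0}.
Refine {S2,S4,S8,S10} on symbol 0: members go to different blocks, giving {S2,S4,S10} and {S8}.
Stable partition: {S1,S7,S11} | {S2,S4,S10} | {S5,S6} | {S3,S9} | {S0} | {S8} — 6 equivalence classes.
The equivalence class containing S2 is {S2,S4,S10}, of size 3.

3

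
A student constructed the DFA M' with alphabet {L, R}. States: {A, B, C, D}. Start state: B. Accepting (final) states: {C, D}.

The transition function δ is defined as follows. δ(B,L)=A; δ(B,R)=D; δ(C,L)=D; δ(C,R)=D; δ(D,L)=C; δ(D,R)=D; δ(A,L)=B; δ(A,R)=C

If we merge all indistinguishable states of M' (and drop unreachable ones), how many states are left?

Initial partition by acceptance: {C,D} | {A,B}.
No further refinement is possible. Final partition (2 blocks): {C,D} | {A,B}.

2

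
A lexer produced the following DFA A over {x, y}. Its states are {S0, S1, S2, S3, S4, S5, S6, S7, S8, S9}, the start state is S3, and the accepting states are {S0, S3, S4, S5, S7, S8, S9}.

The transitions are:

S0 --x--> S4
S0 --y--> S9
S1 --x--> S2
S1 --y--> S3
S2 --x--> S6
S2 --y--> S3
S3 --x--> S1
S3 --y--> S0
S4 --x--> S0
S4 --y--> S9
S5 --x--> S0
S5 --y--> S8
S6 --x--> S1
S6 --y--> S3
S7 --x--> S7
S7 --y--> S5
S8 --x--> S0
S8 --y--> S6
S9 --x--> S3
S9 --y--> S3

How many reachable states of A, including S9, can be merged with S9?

1

First remove the unreachable states {S5,S7,S8}; 7 states remain.
Start with accepting vs non-accepting: {S0,S3,S4,S9} | {S1,S2,S6}.
Split {S0,S3,S4,S9} by δ(·,x) → {S0,S4,S9} and {S3}.
Split {S0,S4,S9} by δ(·,x) → {S0,S4} and {S9}.
No further refinement is possible. Final partition (4 blocks): {S0,S4} | {S1,S2,S6} | {S3} | {S9}.
State S9 belongs to the block {S9}, which has 1 states.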